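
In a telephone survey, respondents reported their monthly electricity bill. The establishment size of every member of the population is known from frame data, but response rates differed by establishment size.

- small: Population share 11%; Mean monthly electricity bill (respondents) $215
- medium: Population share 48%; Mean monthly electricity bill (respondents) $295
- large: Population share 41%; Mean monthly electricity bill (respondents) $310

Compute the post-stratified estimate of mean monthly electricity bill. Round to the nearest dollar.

$292

Post-stratification weights by population share, not respondent share:
  small: 0.11 × 215 = 23.65
  medium: 0.48 × 295 = 141.6
  large: 0.41 × 310 = 127.1
Post-stratified estimate = 292.35 → $292.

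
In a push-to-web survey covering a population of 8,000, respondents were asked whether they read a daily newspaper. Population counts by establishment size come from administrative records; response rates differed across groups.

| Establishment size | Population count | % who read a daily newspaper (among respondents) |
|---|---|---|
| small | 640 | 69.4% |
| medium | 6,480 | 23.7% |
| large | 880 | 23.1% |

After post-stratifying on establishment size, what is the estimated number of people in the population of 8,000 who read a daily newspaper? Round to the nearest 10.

2,180

Each cell contributes its population count × the respondent rate:
  small: 640 × 69.4% = 444.16
  medium: 6,480 × 23.7% = 1535.76
  large: 880 × 23.1% = 203.28
Estimated total = 2183.2 → 2,180.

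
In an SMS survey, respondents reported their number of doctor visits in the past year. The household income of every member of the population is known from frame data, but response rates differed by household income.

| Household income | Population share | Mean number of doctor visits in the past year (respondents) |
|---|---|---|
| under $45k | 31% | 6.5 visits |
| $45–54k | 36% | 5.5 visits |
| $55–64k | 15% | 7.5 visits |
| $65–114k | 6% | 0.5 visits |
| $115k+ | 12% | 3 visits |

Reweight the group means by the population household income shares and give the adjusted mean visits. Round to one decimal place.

Weight each group's respondent value by its population share:
  under $45k: 0.31 × 6.5 = 2.015
  $45–54k: 0.36 × 5.5 = 1.98
  $55–64k: 0.15 × 7.5 = 1.125
  $65–114k: 0.06 × 0.5 = 0.03
  $115k+: 0.12 × 3 = 0.36
Post-stratified estimate = 5.51 → 5.5.

5.5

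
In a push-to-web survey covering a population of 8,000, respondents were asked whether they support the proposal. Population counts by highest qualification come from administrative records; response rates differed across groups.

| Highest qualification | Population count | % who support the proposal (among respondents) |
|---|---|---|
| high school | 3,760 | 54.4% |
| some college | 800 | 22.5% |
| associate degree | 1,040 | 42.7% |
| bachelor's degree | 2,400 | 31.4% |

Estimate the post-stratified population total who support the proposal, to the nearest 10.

Apply each group's respondent rate to its population count:
  high school: 3,760 × 54.4% = 2045.44
  some college: 800 × 22.5% = 180
  associate degree: 1,040 × 42.7% = 444.08
  bachelor's degree: 2,400 × 31.4% = 753.6
Estimated total = 3423.12 → 3,420.

3,420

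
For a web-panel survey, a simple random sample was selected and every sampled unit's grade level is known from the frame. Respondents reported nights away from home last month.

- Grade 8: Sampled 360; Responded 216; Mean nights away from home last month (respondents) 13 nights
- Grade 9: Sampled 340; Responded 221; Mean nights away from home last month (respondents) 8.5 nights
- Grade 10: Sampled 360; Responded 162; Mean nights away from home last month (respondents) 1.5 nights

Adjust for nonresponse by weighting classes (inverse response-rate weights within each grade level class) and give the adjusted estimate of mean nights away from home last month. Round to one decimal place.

7.7

Class response rates: Grade 8 216/360 = 60%, Grade 9 221/340 = 65%, Grade 10 162/360 = 45%.
Each respondent's weight = sampled/responded in their class; summing within a class gives n_sampled, so:
  Grade 8: 360 × 13 = 4680
  Grade 9: 340 × 8.5 = 2890
  Grade 10: 360 × 1.5 = 540
Adjusted estimate = 8110 / 1,060 = 7.65094 → 7.7.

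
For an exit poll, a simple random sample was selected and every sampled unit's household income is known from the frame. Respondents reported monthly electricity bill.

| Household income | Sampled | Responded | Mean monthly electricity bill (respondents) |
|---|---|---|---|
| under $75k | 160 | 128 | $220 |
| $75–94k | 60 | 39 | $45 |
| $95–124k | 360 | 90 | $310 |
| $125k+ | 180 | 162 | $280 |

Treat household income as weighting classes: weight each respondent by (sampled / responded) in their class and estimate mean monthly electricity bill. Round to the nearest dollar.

Response rates by class: under $75k 128/160 = 80%, $75–94k 39/60 = 65%, $95–124k 90/360 = 25%, $125k+ 162/180 = 90%.
Weighting each respondent by the inverse class response rate inflates each class back to its sampled size, so the class weight is n_sampled:
  under $75k: 160 × 220 = 35,200
  $75–94k: 60 × 45 = 2700
  $95–124k: 360 × 310 = 111,600
  $125k+: 180 × 280 = 50,400
Adjusted estimate = 199,900 / 760 = 263.026 → $263.

$263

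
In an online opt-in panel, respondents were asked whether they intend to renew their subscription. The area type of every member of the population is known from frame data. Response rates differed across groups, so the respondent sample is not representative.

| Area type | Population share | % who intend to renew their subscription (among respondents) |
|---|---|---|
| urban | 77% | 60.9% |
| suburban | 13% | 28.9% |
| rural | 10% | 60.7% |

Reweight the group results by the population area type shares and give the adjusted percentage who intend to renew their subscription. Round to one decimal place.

56.7%

Post-stratification weights by population share, not respondent share:
  urban: 0.77 × 60.9 = 46.893
  suburban: 0.13 × 28.9 = 3.757
  rural: 0.1 × 60.7 = 6.07
Post-stratified estimate = 56.72 → 56.7%.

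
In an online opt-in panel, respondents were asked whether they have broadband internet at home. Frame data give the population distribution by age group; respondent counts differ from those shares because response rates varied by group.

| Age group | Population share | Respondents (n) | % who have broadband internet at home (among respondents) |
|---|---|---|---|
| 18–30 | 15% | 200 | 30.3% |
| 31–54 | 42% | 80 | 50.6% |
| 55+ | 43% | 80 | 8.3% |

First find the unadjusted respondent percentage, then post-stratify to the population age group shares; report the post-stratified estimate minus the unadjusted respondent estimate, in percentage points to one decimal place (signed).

Without adjustment, the pooled respondent share is:
  (200/360)×30.3 + (80/360)×50.6 + (80/360)×8.3 = 29.9222%
Reweighting by population age group shares:
  0.15×30.3 + 0.42×50.6 + 0.43×8.3 = 29.366%
Difference = 29.366 − 29.9222 = -0.5562 pp.

-0.6 percentage points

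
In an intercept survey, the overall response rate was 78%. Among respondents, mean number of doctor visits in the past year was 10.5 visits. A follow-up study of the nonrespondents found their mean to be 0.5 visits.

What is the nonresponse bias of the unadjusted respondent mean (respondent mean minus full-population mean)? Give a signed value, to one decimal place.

Nonresponse fraction = 1 − 0.78 = 0.22.
Bias = (nonresponse fraction) × (respondent mean − nonrespondent mean)
     = 0.22 × (10.5 − 0.5) = 0.22 × 10 = 2.2.

+2.2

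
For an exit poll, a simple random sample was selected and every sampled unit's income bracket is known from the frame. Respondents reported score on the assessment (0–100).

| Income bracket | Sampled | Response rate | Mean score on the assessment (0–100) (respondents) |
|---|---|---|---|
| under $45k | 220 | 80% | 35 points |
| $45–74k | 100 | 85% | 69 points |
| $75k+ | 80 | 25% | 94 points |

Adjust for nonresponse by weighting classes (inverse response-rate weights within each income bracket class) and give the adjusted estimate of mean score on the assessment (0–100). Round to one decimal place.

With weight = n_sampled/n_responded per class, the weighted class total is n_sampled:
  under $45k: 220 × 35 = 7700
  $45–74k: 100 × 69 = 6900
  $75k+: 80 × 94 = 7520
Adjusted estimate = 22,120 / 400 = 55.3 → 55.3.

55.3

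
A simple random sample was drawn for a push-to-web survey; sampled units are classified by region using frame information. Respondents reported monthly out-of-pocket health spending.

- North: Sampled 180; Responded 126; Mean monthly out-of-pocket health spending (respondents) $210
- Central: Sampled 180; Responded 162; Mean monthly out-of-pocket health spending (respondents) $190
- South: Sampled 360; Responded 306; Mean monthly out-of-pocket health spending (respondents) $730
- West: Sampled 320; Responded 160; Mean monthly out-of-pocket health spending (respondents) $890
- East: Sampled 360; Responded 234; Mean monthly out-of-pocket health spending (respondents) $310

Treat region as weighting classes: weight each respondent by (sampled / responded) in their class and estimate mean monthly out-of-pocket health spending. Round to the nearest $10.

Response rates by class: North 126/180 = 70%, Central 162/180 = 90%, South 306/360 = 85%, West 160/320 = 50%, East 234/360 = 65%.
Inverse-response-rate weighting restores each class to its sampled count, so class totals weight by n_sampled:
  North: 180 × 210 = 37,800
  Central: 180 × 190 = 34,200
  South: 360 × 730 = 262,800
  West: 320 × 890 = 284,800
  East: 360 × 310 = 111,600
Adjusted estimate = 731,200 / 1,400 = 522.286 → $520.

$520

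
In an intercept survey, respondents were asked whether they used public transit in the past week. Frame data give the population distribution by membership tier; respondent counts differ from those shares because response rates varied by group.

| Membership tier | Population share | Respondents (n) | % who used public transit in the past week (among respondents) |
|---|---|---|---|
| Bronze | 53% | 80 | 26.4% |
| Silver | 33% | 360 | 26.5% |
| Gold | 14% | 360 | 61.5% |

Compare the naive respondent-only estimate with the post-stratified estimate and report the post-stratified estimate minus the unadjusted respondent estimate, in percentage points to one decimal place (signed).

Naive respondent-only estimate (weights = respondent counts):
  (80/800)×26.4 + (360/800)×26.5 + (360/800)×61.5 = 42.24%
Post-stratified estimate weights by population shares:
  0.53×26.4 + 0.33×26.5 + 0.14×61.5 = 31.347%
Difference = 31.347 − 42.24 = -10.893 pp.

-10.9 percentage points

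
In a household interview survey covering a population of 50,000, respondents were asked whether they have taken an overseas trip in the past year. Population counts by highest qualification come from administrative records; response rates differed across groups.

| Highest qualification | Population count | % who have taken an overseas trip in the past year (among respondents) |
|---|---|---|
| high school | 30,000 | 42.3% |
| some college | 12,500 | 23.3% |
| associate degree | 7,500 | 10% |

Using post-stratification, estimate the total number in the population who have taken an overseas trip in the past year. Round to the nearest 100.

Apply each group's respondent rate to its population count:
  high school: 30,000 × 42.3% = 12,690
  some college: 12,500 × 23.3% = 2912.5
  associate degree: 7,500 × 10% = 750
Estimated total = 16352.5 → 16,400.

16,400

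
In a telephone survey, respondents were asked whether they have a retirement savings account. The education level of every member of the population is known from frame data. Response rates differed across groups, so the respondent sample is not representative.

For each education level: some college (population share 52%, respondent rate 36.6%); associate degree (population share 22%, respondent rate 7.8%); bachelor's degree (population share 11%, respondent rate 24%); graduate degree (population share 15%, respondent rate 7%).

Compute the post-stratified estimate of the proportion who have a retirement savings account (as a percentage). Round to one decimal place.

Weight each group's respondent value by its population share:
  some college: 0.52 × 36.6 = 19.032
  associate degree: 0.22 × 7.8 = 1.716
  bachelor's degree: 0.11 × 24 = 2.64
  graduate degree: 0.15 × 7 = 1.05
Post-stratified estimate = 24.438 → 24.4%.

24.4%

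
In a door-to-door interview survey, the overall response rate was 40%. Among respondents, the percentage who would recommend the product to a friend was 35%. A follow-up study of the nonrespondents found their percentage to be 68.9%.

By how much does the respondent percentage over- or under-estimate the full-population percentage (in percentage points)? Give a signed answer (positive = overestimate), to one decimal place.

Nonresponse fraction = 1 − 0.4 = 0.6.
Bias = (nonresponse fraction) × (respondent percentage − nonrespondent percentage)
     = 0.6 × (35 − 68.9) = 0.6 × -33.9 = -20.34.

-20.3 percentage points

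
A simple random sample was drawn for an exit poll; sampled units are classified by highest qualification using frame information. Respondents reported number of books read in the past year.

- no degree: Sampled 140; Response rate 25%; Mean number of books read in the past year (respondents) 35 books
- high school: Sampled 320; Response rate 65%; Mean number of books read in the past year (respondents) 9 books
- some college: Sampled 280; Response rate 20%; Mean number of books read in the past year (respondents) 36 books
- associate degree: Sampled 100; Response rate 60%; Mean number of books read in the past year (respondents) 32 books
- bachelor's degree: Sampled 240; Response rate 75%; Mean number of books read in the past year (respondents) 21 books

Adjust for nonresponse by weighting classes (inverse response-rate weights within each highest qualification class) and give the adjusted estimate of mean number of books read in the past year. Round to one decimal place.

24.2

With weight = n_sampled/n_responded per class, the weighted class total is n_sampled:
  no degree: 140 × 35 = 4900
  high school: 320 × 9 = 2880
  some college: 280 × 36 = 10,080
  associate degree: 100 × 32 = 3200
  bachelor's degree: 240 × 21 = 5040
Adjusted estimate = 26,100 / 1,080 = 24.1667 → 24.2.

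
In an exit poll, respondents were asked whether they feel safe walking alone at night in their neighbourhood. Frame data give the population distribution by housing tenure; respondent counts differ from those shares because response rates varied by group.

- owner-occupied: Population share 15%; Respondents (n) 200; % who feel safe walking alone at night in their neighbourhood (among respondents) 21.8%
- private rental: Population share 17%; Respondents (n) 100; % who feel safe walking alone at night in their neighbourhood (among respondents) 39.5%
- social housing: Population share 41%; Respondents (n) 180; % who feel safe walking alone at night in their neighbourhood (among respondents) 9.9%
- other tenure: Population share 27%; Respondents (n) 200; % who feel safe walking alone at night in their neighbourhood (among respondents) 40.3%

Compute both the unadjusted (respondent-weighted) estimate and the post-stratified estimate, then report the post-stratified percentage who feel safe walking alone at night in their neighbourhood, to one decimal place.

Unadjusted (pooled respondent) estimate weights by respondent counts:
  (200/680)×21.8 + (100/680)×39.5 + (180/680)×9.9 + (200/680)×40.3 = 26.6941%
Post-stratified estimate weights by population shares:
  0.15×21.8 + 0.17×39.5 + 0.41×9.9 + 0.27×40.3 = 24.925%

24.9%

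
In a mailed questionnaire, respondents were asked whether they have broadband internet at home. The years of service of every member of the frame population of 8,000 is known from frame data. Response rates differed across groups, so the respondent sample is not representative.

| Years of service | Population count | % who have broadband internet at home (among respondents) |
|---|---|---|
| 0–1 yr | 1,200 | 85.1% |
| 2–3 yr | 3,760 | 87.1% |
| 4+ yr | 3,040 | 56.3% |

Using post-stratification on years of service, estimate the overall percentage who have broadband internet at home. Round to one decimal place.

75.1%

Weight each group's respondent value by its population share:
  0–1 yr: (1,200/8,000) × 85.1 = 12.765
  2–3 yr: (3,760/8,000) × 87.1 = 40.937
  4+ yr: (3,040/8,000) × 56.3 = 21.394
Post-stratified estimate = 75.096 → 75.1%.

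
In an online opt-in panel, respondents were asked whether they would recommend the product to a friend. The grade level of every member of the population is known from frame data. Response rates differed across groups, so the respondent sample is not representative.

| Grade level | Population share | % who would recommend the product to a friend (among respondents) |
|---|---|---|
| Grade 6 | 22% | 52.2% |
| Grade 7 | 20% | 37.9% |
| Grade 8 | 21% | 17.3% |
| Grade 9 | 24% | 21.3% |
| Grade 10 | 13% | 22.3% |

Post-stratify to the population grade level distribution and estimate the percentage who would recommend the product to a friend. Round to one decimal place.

30.7%

Weight each group's respondent value by its population share:
  Grade 6: 0.22 × 52.2 = 11.484
  Grade 7: 0.2 × 37.9 = 7.58
  Grade 8: 0.21 × 17.3 = 3.633
  Grade 9: 0.24 × 21.3 = 5.112
  Grade 10: 0.13 × 22.3 = 2.899
Post-stratified estimate = 30.708 → 30.7%.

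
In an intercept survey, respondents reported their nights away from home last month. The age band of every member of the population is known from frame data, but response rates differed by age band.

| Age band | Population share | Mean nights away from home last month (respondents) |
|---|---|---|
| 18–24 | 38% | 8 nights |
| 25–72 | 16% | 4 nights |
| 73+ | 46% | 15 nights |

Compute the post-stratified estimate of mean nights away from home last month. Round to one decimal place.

10.6

Weight each group's respondent value by its population share:
  18–24: 0.38 × 8 = 3.04
  25–72: 0.16 × 4 = 0.64
  73+: 0.46 × 15 = 6.9
Post-stratified estimate = 10.58 → 10.6.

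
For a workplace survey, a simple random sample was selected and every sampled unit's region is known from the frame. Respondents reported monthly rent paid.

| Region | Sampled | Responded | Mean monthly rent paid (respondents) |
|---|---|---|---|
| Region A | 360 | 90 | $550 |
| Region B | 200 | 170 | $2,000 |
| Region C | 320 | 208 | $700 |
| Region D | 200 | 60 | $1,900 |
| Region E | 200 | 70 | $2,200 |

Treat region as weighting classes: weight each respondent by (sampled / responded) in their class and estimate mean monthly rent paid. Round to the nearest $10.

$1,280

Class response rates: Region A 90/360 = 25%, Region B 170/200 = 85%, Region C 208/320 = 65%, Region D 60/200 = 30%, Region E 70/200 = 35%.
Inverse-response-rate weighting restores each class to its sampled count, so class totals weight by n_sampled:
  Region A: 360 × 550 = 198,000
  Region B: 200 × 2000 = 400,000
  Region C: 320 × 700 = 224,000
  Region D: 200 × 1900 = 380,000
  Region E: 200 × 2200 = 440,000
Adjusted estimate = 1,642,000 / 1,280 = 1282.81 → $1,280.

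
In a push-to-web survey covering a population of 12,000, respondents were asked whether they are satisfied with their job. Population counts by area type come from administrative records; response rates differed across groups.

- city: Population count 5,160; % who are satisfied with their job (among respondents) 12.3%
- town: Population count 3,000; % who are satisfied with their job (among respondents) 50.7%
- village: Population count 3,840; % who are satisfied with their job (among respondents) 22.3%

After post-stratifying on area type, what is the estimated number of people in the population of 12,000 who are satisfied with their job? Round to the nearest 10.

Estimated count per cell = population count × respondent percentage:
  city: 5,160 × 12.3% = 634.68
  town: 3,000 × 50.7% = 1521
  village: 3,840 × 22.3% = 856.32
Estimated total = 3012 → 3,010.

3,010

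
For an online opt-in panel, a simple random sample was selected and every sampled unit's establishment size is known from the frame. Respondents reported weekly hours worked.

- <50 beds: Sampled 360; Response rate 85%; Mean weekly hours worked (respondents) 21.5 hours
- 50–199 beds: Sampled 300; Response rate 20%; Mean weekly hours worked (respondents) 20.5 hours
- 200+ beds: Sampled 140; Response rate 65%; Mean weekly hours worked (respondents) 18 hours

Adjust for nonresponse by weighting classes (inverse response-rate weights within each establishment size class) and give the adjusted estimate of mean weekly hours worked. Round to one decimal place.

20.5

Inverse-response-rate weighting restores each class to its sampled count, so class totals weight by n_sampled:
  <50 beds: 360 × 21.5 = 7740
  50–199 beds: 300 × 20.5 = 6150
  200+ beds: 140 × 18 = 2520
Adjusted estimate = 16,410 / 800 = 20.5125 → 20.5.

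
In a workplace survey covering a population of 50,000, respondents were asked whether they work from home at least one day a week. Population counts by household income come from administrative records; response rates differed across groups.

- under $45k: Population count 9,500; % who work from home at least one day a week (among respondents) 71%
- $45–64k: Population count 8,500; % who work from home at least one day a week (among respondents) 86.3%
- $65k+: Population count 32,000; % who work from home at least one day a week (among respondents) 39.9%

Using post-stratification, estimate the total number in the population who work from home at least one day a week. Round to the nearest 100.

26,800

Each cell contributes its population count × the respondent rate:
  under $45k: 9,500 × 71% = 6745
  $45–64k: 8,500 × 86.3% = 7335.5
  $65k+: 32,000 × 39.9% = 12,768
Estimated total = 26848.5 → 26,800.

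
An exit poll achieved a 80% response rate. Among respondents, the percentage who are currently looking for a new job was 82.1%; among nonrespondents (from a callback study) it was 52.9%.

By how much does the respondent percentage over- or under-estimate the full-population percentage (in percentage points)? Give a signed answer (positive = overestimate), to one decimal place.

+5.8 percentage points

Nonresponse fraction = 1 − 0.8 = 0.2.
Bias = (nonresponse fraction) × (respondent percentage − nonrespondent percentage)
     = 0.2 × (82.1 − 52.9) = 0.2 × 29.2 = 5.84.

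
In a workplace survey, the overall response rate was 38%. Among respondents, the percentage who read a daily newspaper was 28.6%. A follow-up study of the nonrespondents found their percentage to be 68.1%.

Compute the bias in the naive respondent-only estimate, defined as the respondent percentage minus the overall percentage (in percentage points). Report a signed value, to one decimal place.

-24.5 percentage points

Nonresponse fraction = 1 − 0.38 = 0.62.
Bias = (nonresponse fraction) × (respondent percentage − nonrespondent percentage)
     = 0.62 × (28.6 − 68.1) = 0.62 × -39.5 = -24.49.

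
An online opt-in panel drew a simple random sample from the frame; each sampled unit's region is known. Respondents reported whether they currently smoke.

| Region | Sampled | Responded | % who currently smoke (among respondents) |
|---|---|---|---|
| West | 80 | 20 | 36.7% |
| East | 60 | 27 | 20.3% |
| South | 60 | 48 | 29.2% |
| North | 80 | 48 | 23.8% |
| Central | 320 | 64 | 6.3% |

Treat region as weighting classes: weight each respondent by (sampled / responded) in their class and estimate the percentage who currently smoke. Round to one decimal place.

16.4%

Response rates by class: West 20/80 = 25%, East 27/60 = 45%, South 48/60 = 80%, North 48/80 = 60%, Central 64/320 = 20%.
Weighting each respondent by the inverse class response rate inflates each class back to its sampled size, so the class weight is n_sampled:
  West: 80 × 36.7 = 2936
  East: 60 × 20.3 = 1218
  South: 60 × 29.2 = 1752
  North: 80 × 23.8 = 1904
  Central: 320 × 6.3 = 2016
Adjusted estimate = 9826 / 600 = 16.3767 → 16.4%.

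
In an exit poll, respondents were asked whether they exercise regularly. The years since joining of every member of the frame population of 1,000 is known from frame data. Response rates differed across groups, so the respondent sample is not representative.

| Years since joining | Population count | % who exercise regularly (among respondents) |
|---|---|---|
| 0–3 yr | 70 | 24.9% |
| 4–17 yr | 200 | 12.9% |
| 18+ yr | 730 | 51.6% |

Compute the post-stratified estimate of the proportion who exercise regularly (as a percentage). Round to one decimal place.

42.0%

Reweight to the known years since joining distribution:
  0–3 yr: (70/1,000) × 24.9 = 1.743
  4–17 yr: (200/1,000) × 12.9 = 2.58
  18+ yr: (730/1,000) × 51.6 = 37.668
Post-stratified estimate = 41.991 → 42.0%.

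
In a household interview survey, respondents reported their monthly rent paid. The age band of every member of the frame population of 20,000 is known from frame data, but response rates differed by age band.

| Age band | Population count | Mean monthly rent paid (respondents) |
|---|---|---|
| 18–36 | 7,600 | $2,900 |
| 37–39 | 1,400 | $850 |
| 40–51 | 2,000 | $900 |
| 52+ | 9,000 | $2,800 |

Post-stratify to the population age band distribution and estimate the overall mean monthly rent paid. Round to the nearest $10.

Reweight to the known age band distribution:
  18–36: (7,600/20,000) × 2900 = 1102
  37–39: (1,400/20,000) × 850 = 59.5
  40–51: (2,000/20,000) × 900 = 90
  52+: (9,000/20,000) × 2800 = 1260
Post-stratified estimate = 2511.5 → $2,510.

$2,510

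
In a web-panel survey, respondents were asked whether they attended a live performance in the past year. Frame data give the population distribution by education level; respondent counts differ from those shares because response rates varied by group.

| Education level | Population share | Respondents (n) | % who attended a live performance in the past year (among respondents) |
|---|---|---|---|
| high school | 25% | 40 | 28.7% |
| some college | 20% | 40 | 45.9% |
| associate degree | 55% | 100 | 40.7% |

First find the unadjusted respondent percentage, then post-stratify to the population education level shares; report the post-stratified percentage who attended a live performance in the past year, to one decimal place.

Naive respondent-only estimate (weights = respondent counts):
  (40/180)×28.7 + (40/180)×45.9 + (100/180)×40.7 = 39.1889%
Reweighting by population education level shares:
  0.25×28.7 + 0.2×45.9 + 0.55×40.7 = 38.74%

38.7%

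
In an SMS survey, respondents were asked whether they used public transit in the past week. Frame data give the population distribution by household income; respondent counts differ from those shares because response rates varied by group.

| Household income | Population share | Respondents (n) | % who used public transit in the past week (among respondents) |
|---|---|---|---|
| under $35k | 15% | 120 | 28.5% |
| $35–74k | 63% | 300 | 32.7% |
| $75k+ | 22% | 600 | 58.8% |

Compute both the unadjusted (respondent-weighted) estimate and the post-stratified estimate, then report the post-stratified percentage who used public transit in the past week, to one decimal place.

37.8%

Unadjusted (pooled respondent) estimate weights by respondent counts:
  (120/1020)×28.5 + (300/1020)×32.7 + (600/1020)×58.8 = 47.5588%
Post-stratifying to population shares instead:
  0.15×28.5 + 0.63×32.7 + 0.22×58.8 = 37.812%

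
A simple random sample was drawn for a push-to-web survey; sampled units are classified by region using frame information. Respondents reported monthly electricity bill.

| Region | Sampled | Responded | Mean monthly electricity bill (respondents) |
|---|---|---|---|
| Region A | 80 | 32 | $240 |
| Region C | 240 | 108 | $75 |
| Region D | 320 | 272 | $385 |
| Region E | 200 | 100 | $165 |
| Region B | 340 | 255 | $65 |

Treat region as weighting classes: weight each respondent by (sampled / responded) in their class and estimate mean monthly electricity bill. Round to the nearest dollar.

Response rates by class: Region A 32/80 = 40%, Region C 108/240 = 45%, Region D 272/320 = 85%, Region E 100/200 = 50%, Region B 255/340 = 75%.
Weighting each respondent by the inverse class response rate inflates each class back to its sampled size, so the class weight is n_sampled:
  Region A: 80 × 240 = 19,200
  Region C: 240 × 75 = 18,000
  Region D: 320 × 385 = 123,200
  Region E: 200 × 165 = 33,000
  Region B: 340 × 65 = 22,100
Adjusted estimate = 215,500 / 1,180 = 182.627 → $183.

$183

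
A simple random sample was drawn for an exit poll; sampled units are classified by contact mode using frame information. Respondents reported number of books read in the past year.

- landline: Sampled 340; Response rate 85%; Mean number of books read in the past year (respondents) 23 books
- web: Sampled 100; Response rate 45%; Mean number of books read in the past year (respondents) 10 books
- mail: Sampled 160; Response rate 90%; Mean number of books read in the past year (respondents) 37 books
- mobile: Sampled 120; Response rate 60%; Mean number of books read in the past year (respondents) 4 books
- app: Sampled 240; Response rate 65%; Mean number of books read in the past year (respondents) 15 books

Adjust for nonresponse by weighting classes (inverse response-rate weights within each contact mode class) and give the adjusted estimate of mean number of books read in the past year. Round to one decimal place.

19.6

Each respondent's weight = sampled/responded in their class; summing within a class gives n_sampled, so:
  landline: 340 × 23 = 7820
  web: 100 × 10 = 1000
  mail: 160 × 37 = 5920
  mobile: 120 × 4 = 480
  app: 240 × 15 = 3600
Adjusted estimate = 18,820 / 960 = 19.6042 → 19.6.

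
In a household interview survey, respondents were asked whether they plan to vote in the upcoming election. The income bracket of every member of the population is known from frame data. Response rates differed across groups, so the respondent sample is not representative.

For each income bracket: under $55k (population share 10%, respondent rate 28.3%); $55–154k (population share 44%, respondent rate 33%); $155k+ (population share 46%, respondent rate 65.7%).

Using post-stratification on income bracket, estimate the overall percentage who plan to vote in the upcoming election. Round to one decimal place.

Post-stratification weights by population share, not respondent share:
  under $55k: 0.1 × 28.3 = 2.83
  $55–154k: 0.44 × 33 = 14.52
  $155k+: 0.46 × 65.7 = 30.222
Post-stratified estimate = 47.572 → 47.6%.

47.6%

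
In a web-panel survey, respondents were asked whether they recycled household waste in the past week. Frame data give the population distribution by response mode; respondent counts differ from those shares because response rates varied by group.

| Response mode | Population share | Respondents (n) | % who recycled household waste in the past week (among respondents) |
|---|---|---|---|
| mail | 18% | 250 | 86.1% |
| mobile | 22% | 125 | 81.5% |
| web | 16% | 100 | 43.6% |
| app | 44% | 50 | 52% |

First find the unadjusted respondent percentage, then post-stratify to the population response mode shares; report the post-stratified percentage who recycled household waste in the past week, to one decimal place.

63.3%

Naive respondent-only estimate (weights = respondent counts):
  (250/525)×86.1 + (125/525)×81.5 + (100/525)×43.6 + (50/525)×52 = 73.6619%
Reweighting by population response mode shares:
  0.18×86.1 + 0.22×81.5 + 0.16×43.6 + 0.44×52 = 63.284%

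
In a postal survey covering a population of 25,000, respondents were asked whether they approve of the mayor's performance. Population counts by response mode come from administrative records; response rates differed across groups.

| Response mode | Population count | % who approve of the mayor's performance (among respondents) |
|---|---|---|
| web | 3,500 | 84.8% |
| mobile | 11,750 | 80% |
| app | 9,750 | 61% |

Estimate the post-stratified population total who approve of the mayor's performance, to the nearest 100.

18,300

Estimated count per cell = population count × respondent percentage:
  web: 3,500 × 84.8% = 2968
  mobile: 11,750 × 80% = 9400
  app: 9,750 × 61% = 5947.5
Estimated total = 18315.5 → 18,300.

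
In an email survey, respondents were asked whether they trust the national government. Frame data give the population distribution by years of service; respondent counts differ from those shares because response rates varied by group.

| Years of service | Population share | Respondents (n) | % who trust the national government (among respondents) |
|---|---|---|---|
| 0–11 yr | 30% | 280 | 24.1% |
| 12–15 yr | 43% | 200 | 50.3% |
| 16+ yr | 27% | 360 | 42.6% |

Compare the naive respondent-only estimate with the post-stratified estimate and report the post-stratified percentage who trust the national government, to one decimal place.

Unadjusted (pooled respondent) estimate weights by respondent counts:
  (280/840)×24.1 + (200/840)×50.3 + (360/840)×42.6 = 38.2667%
Post-stratifying to population shares instead:
  0.3×24.1 + 0.43×50.3 + 0.27×42.6 = 40.361%

40.4%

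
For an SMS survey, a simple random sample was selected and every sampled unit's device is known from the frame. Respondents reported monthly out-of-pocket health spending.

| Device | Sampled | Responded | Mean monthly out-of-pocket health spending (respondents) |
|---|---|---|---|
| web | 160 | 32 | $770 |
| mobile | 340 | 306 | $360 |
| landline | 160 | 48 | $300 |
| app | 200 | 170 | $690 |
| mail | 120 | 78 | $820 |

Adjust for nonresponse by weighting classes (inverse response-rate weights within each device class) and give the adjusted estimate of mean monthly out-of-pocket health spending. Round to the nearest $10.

$540

Response rates by class: web 32/160 = 20%, mobile 306/340 = 90%, landline 48/160 = 30%, app 170/200 = 85%, mail 78/120 = 65%.
Each respondent's weight = sampled/responded in their class; summing within a class gives n_sampled, so:
  web: 160 × 770 = 123,200
  mobile: 340 × 360 = 122,400
  landline: 160 × 300 = 48,000
  app: 200 × 690 = 138,000
  mail: 120 × 820 = 98,400
Adjusted estimate = 530,000 / 980 = 540.816 → $540.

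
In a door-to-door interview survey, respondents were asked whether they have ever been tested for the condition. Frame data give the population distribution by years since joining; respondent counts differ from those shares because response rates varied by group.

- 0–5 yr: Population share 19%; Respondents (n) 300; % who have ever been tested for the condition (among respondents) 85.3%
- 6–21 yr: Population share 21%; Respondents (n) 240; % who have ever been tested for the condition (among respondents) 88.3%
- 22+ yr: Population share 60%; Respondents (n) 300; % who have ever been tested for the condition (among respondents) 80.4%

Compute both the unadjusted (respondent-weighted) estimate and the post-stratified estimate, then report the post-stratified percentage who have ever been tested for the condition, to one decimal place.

83.0%

Naive respondent-only estimate (weights = respondent counts):
  (300/840)×85.3 + (240/840)×88.3 + (300/840)×80.4 = 84.4071%
Post-stratified estimate weights by population shares:
  0.19×85.3 + 0.21×88.3 + 0.6×80.4 = 82.99%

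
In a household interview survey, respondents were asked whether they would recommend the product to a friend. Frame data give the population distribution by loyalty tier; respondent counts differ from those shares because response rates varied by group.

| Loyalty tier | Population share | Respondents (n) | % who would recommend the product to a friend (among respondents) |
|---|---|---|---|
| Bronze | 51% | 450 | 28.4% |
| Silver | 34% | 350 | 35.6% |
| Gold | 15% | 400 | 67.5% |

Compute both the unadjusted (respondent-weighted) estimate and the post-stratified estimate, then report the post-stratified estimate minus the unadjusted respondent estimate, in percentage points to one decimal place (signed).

-6.8 percentage points

Unadjusted (pooled respondent) estimate weights by respondent counts:
  (450/1200)×28.4 + (350/1200)×35.6 + (400/1200)×67.5 = 43.5333%
Post-stratified estimate weights by population shares:
  0.51×28.4 + 0.34×35.6 + 0.15×67.5 = 36.713%
Difference = 36.713 − 43.5333 = -6.8203 pp.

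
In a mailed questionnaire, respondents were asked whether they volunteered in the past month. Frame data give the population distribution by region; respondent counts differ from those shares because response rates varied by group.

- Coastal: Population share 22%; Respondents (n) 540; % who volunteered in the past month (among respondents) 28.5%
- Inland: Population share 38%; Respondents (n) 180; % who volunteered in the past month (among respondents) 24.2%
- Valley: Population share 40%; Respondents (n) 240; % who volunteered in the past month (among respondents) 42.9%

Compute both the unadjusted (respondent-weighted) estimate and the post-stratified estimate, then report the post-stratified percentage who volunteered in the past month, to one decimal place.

Unadjusted (pooled respondent) estimate weights by respondent counts:
  (540/960)×28.5 + (180/960)×24.2 + (240/960)×42.9 = 31.2937%
Reweighting by population region shares:
  0.22×28.5 + 0.38×24.2 + 0.4×42.9 = 32.626%

32.6%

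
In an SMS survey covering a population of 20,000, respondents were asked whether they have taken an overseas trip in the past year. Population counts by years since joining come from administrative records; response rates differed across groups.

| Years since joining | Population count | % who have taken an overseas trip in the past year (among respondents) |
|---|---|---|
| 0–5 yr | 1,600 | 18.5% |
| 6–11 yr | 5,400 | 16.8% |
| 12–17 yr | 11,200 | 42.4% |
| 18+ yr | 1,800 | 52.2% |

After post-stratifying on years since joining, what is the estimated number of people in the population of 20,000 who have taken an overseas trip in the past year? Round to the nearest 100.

6,900

Apply each group's respondent rate to its population count:
  0–5 yr: 1,600 × 18.5% = 296
  6–11 yr: 5,400 × 16.8% = 907.2
  12–17 yr: 11,200 × 42.4% = 4748.8
  18+ yr: 1,800 × 52.2% = 939.6
Estimated total = 6891.6 → 6,900.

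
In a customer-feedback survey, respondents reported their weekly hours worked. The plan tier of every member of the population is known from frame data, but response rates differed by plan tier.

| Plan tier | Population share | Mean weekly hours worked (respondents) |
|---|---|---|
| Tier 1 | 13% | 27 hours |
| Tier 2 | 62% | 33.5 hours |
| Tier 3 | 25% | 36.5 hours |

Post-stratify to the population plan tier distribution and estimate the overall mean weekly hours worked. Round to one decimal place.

Reweight to the known plan tier distribution:
  Tier 1: 0.13 × 27 = 3.51
  Tier 2: 0.62 × 33.5 = 20.77
  Tier 3: 0.25 × 36.5 = 9.125
Post-stratified estimate = 33.405 → 33.4.

33.4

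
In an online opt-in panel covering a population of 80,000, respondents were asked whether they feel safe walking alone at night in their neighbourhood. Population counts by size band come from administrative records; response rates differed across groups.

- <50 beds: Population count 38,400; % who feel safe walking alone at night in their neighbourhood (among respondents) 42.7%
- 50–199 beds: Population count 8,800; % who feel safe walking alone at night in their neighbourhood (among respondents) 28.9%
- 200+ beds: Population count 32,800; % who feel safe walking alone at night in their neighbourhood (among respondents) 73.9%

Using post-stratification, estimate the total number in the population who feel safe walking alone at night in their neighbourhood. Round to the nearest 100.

Each cell contributes its population count × the respondent rate:
  <50 beds: 38,400 × 42.7% = 16396.8
  50–199 beds: 8,800 × 28.9% = 2543.2
  200+ beds: 32,800 × 73.9% = 24239.2
Estimated total = 43179.2 → 43,200.

43,200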